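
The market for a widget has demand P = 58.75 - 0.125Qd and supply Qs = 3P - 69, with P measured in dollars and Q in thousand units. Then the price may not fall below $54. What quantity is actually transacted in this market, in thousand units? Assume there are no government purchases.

Rearranging demand gives Qd = 470 - 8P. In a free market, 470 - 8P = 3P - 69 gives the equilibrium P* = 49, Q* = 78.
Because the floor (54) lies above the market-clearing price, it is binding.
At P = 54: Qd = 470 - 8·54 = 38 and Qs = 3·54 - 69 = 93.
The quantity actually transacted is the short side, demand: 38.

38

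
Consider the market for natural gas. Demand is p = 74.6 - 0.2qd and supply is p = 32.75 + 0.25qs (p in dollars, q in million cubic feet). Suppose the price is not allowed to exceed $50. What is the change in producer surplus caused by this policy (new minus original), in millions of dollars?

-486

Rearranging demand gives qd = 373 - 5p; rearranging supply gives qs = 4p - 131. Without the control the market clears where 373 - 5p = 4p - 131, i.e. p* = 56 and q* = 93.
Because the ceiling (50) lies below the market-clearing price, it is binding.
At p = 50: qd = 373 - 5·50 = 123 and qs = 4·50 - 131 = 69.
Producer surplus without the control is ½ · (56 - 32.75) · 93 = 1081.125.
With the ceiling, producers sell 69 units at 50, so PS = ½ · (50 - 32.75) · 69 = 595.125.
Change in producer surplus = 595.125 - 1081.125 = -486.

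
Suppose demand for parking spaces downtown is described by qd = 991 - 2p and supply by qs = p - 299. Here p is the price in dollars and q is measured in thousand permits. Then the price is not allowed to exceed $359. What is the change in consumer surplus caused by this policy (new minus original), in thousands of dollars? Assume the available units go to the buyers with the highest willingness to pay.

2999.75

In a free market, 991 - 2p = p - 299 gives the equilibrium p* = 430, q* = 131.
Because the ceiling (359) lies below the market-clearing price, it is binding.
At p = 359: qd = 991 - 2·359 = 273 and qs = 359 - 299 = 60.
Consumer surplus without the control is ½ · (495.5 - 430) · 131 = 4290.25.
With the ceiling, 60 units are sold at 359 (assume they go to the highest-value buyers). The demand price at q = 60 is 465.5, so CS = ½ · [(495.5 - 359) + (465.5 - 359)] · 60 = 7290.
Change in consumer surplus = 7290 - 4290.25 = 2999.75.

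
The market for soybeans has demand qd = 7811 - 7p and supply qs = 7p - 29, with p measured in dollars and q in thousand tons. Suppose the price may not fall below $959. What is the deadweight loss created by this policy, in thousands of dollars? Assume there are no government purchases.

1114407

Setting quantity demanded equal to quantity supplied, 7811 - 7p = 7p - 29, gives p* = 560 and q* = 3891.
The floor of 959 is above the equilibrium price 560, so it binds.
At p = 959: qd = 7811 - 7·959 = 1098 and qs = 7·959 - 29 = 6684.
Quantity traded falls to 1098. At q = 1098 the demand price is (7811 - 1098)/7 = 959 and the supply price is (29 + 1098)/7 = 161.
Deadweight loss = ½ · (959 - 161) · (3891 - 1098) = ½ · 798 · 2793 = 1114407.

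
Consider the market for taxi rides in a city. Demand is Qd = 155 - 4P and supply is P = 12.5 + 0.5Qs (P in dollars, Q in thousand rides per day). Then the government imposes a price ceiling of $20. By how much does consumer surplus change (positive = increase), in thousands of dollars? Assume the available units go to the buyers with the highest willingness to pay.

100

Rearranging supply gives Qs = 2P - 25. Setting quantity demanded equal to quantity supplied, 155 - 4P = 2P - 25, gives P* = 30 and Q* = 35.
Since 20 < 30, the ceiling is binding.
At P = 20: Qd = 155 - 4·20 = 75 and Qs = 2·20 - 25 = 15.
Consumer surplus without the control is ½ · (38.75 - 30) · 35 = 153.125.
With the ceiling, 15 units are sold at 20 (assume they go to the highest-value buyers). The demand price at Q = 15 is 35, so CS = ½ · [(38.75 - 20) + (35 - 20)] · 15 = 253.125.
Change in consumer surplus = 253.125 - 153.125 = 100.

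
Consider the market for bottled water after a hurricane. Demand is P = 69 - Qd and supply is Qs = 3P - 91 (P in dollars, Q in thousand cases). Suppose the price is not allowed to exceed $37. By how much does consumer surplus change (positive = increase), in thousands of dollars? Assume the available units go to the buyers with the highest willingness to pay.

Rearranging demand gives Qd = 69 - P. Equilibrium: 69 - P = 3P - 91, so 160 = 4P and P* = 40, Q* = 29.
The ceiling of 37 is below the equilibrium price 40, so it binds.
At P = 37: Qd = 69 - 37 = 32 and Qs = 3·37 - 91 = 20.
Consumer surplus without the control is ½ · (69 - 40) · 29 = 420.5.
With the ceiling, 20 units are sold at 37 (assume they go to the highest-value buyers). The demand price at Q = 20 is 49, so CS = ½ · [(69 - 37) + (49 - 37)] · 20 = 440.
Change in consumer surplus = 440 - 420.5 = 19.5.

19.5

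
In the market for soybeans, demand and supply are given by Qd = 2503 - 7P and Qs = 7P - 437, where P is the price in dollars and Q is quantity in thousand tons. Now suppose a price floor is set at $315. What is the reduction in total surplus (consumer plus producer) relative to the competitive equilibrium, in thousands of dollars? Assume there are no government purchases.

Without the control the market clears where 2503 - 7P = 7P - 437, i.e. P* = 210 and Q* = 1033.
Since 315 > 210, the floor is binding.
At P = 315: Qd = 2503 - 7·315 = 298 and Qs = 7·315 - 437 = 1768.
Quantity traded falls to 298. At Q = 298 the demand price is (2503 - 298)/7 = 315 and the supply price is (437 + 298)/7 = 105.
Deadweight loss = ½ · (315 - 105) · (1033 - 298) = ½ · 210 · 735 = 77175.

77175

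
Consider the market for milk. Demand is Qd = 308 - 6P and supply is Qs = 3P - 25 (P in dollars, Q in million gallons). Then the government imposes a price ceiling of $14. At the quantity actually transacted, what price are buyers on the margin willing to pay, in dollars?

48.5

Equilibrium: 308 - 6P = 3P - 25, so 333 = 9P and P* = 37, Q* = 86.
Because the ceiling (14) lies below the market-clearing price, it is binding.
At P = 14: Qd = 308 - 6·14 = 224 and Qs = 3·14 - 25 = 17.
Only 17 units reach the market. On the demand curve, the marginal buyer's willingness to pay at Q = 17 is (308 - 17)/6 = 48.5.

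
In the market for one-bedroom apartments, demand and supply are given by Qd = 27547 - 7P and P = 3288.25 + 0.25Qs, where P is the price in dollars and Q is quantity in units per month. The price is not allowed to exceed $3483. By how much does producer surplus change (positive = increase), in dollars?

-263221

Rearranging supply gives Qs = 4P - 13153. Equilibrium: 27547 - 7P = 4P - 13153, so 40700 = 11P and P* = 3700, Q* = 1647.
Since 3483 < 3700, the ceiling is binding.
At P = 3483: Qd = 27547 - 7·3483 = 3166 and Qs = 4·3483 - 13153 = 779.
Producer surplus without the control is ½ · (3700 - 3288.25) · 1647 = 339076.125.
With the ceiling, producers sell 779 units at 3483, so PS = ½ · (3483 - 3288.25) · 779 = 75855.125.
Change in producer surplus = 75855.125 - 339076.125 = -263221.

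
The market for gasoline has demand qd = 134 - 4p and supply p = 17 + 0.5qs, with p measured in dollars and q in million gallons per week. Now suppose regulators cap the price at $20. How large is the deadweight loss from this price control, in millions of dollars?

Rearranging supply gives qs = 2p - 34. Equilibrium: 134 - 4p = 2p - 34, so 168 = 6p and p* = 28, q* = 22.
Because the ceiling (20) lies below the market-clearing price, it is binding.
At p = 20: qd = 134 - 4·20 = 54 and qs = 2·20 - 34 = 6.
Quantity traded falls to 6. At q = 6 the demand price is (134 - 6)/4 = 32 and the supply price is (34 + 6)/2 = 20.
Deadweight loss = ½ · (32 - 20) · (22 - 6) = ½ · 12 · 16 = 96.

96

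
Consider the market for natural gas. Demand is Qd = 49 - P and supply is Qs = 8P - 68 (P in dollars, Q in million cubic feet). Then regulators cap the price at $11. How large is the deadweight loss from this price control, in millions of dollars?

144

Without the control the market clears where 49 - P = 8P - 68, i.e. P* = 13 and Q* = 36.
Since 11 < 13, the ceiling is binding.
At P = 11: Qd = 49 - 11 = 38 and Qs = 8·11 - 68 = 20.
Quantity traded falls to 20. At Q = 20 the demand price is 49 - 20 = 29 and the supply price is (68 + 20)/8 = 11.
Deadweight loss = ½ · (29 - 11) · (36 - 20) = ½ · 18 · 16 = 144.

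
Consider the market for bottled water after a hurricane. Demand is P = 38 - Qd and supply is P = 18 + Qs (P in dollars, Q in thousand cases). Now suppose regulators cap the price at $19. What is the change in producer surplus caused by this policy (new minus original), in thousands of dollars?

Rearranging demand gives Qd = 38 - P; rearranging supply gives Qs = P - 18. Without the control the market clears where 38 - P = P - 18, i.e. P* = 28 and Q* = 10.
The ceiling of 19 is below the equilibrium price 28, so it binds.
At P = 19: Qd = 38 - 19 = 19 and Qs = 19 - 18 = 1.
Producer surplus without the control is ½ · (28 - 18) · 10 = 50.
With the ceiling, producers sell 1 units at 19, so PS = ½ · (19 - 18) · 1 = 0.5.
Change in producer surplus = 0.5 - 50 = -49.5.

-49.5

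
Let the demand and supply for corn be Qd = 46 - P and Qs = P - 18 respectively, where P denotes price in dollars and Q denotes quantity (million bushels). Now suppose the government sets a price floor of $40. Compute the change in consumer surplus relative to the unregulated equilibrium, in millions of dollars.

-80

Without the control the market clears where 46 - P = P - 18, i.e. P* = 32 and Q* = 14.
Because the floor (40) lies above the market-clearing price, it is binding.
At P = 40: Qd = 46 - 40 = 6 and Qs = 40 - 18 = 22.
Consumer surplus without the control is ½ · (46 - 32) · 14 = 98.
With the floor, consumers buy 6 units at 40, so CS = ½ · (46 - 40) · 6 = 18.
Change in consumer surplus = 18 - 98 = -80.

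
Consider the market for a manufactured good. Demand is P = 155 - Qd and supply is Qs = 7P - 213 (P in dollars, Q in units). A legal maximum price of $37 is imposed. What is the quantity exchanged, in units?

Rearranging demand gives Qd = 155 - P. In a free market, 155 - P = 7P - 213 gives the equilibrium P* = 46, Q* = 109.
Because the ceiling (37) lies below the market-clearing price, it is binding.
At P = 37: Qd = 155 - 37 = 118 and Qs = 7·37 - 213 = 46.
The quantity actually transacted is the short side, supply: 46.

46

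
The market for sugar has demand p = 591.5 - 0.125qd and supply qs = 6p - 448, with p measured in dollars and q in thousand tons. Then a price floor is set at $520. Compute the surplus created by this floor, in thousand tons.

Rearranging demand gives qd = 4732 - 8p. In a free market, 4732 - 8p = 6p - 448 gives the equilibrium p* = 370, q* = 1772.
Since 520 > 370, the floor is binding.
At p = 520: qd = 4732 - 8·520 = 572 and qs = 6·520 - 448 = 2672.
Surplus = qs - qd = 2672 - 572 = 2100.

2100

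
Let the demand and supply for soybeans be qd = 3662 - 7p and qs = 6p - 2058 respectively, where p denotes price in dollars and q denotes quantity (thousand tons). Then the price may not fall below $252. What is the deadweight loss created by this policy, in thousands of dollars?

0

In a free market, 3662 - 7p = 6p - 2058 gives the equilibrium p* = 440, q* = 582.
The floor of 252 is below the equilibrium price 440, so it is not binding; the market clears at p* = 440, q* = 582.
Since the control does not bind, no trades are prevented and deadweight loss is zero.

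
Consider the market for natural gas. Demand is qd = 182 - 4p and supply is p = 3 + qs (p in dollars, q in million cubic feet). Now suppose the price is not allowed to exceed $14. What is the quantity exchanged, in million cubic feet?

11

Rearranging supply gives qs = p - 3. Setting quantity demanded equal to quantity supplied, 182 - 4p = p - 3, gives p* = 37 and q* = 34.
Since 14 < 37, the ceiling is binding.
At p = 14: qd = 182 - 4·14 = 126 and qs = 14 - 3 = 11.
The quantity actually transacted is the short side, supply: 11.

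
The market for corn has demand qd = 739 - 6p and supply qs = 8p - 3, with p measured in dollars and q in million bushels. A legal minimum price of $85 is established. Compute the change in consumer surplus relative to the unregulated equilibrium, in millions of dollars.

-10400

Equilibrium: 739 - 6p = 8p - 3, so 742 = 14p and p* = 53, q* = 421.
The floor of 85 is above the equilibrium price 53, so it binds.
At p = 85: qd = 739 - 6·85 = 229 and qs = 8·85 - 3 = 677.
Consumer surplus without the control is ½ · (739/6 - 53) · 421 = 177241/12.
With the floor, consumers buy 229 units at 85, so CS = ½ · (739/6 - 85) · 229 = 52441/12.
Change in consumer surplus = 52441/12 - 177241/12 = -10400.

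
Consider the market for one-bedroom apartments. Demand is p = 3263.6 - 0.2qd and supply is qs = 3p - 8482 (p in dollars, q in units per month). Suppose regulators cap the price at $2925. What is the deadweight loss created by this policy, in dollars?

73500

Rearranging demand gives qd = 16318 - 5p. Equilibrium: 16318 - 5p = 3p - 8482, so 24800 = 8p and p* = 3100, q* = 818.
The ceiling of 2925 is below the equilibrium price 3100, so it binds.
At p = 2925: qd = 16318 - 5·2925 = 1693 and qs = 3·2925 - 8482 = 293.
Quantity traded falls to 293. At q = 293 the demand price is (16318 - 293)/5 = 3205 and the supply price is (8482 + 293)/3 = 2925.
Deadweight loss = ½ · (3205 - 2925) · (818 - 293) = ½ · 280 · 525 = 73500.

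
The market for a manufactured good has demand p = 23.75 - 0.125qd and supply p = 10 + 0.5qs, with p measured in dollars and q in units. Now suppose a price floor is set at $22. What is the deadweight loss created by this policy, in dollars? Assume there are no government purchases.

Rearranging demand gives qd = 190 - 8p; rearranging supply gives qs = 2p - 20. Without the control the market clears where 190 - 8p = 2p - 20, i.e. p* = 21 and q* = 22.
Because the floor (22) lies above the market-clearing price, it is binding.
At p = 22: qd = 190 - 8·22 = 14 and qs = 2·22 - 20 = 24.
Quantity traded falls to 14. At q = 14 the demand price is (190 - 14)/8 = 22 and the supply price is (20 + 14)/2 = 17.
Deadweight loss = ½ · (22 - 17) · (22 - 14) = ½ · 5 · 8 = 20.

20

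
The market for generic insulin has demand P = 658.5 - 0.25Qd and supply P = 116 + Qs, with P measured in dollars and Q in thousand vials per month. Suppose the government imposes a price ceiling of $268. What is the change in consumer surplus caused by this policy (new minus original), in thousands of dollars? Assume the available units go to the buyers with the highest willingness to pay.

32923.5

Rearranging demand gives Qd = 2634 - 4P; rearranging supply gives Qs = P - 116. Equilibrium: 2634 - 4P = P - 116, so 2750 = 5P and P* = 550, Q* = 434.
Because the ceiling (268) lies below the market-clearing price, it is binding.
At P = 268: Qd = 2634 - 4·268 = 1562 and Qs = 268 - 116 = 152.
Consumer surplus without the control is ½ · (658.5 - 550) · 434 = 23544.5.
With the ceiling, 152 units are sold at 268 (assume they go to the highest-value buyers). The demand price at Q = 152 is 620.5, so CS = ½ · [(658.5 - 268) + (620.5 - 268)] · 152 = 56468.
Change in consumer surplus = 56468 - 23544.5 = 32923.5.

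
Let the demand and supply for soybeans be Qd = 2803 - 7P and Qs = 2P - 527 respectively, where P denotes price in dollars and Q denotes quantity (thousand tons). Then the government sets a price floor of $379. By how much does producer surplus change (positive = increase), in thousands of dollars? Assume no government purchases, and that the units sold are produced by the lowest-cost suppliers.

Equilibrium: 2803 - 7P = 2P - 527, so 3330 = 9P and P* = 370, Q* = 213.
Because the floor (379) lies above the market-clearing price, it is binding.
At P = 379: Qd = 2803 - 7·379 = 150 and Qs = 2·379 - 527 = 231.
Producer surplus without the control is ½ · (370 - 263.5) · 213 = 11342.25.
With the floor, 150 units are sold at 379. The supply price at Q = 150 is 338.5, so PS = ½ · [(379 - 263.5) + (379 - 338.5)] · 150 = 11700.
Change in producer surplus = 11700 - 11342.25 = 357.75.

357.75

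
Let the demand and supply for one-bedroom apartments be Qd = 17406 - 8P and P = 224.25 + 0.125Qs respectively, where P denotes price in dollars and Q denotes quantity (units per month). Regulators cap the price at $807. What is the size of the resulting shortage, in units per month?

Rearranging supply gives Qs = 8P - 1794. In a free market, 17406 - 8P = 8P - 1794 gives the equilibrium P* = 1200, Q* = 7806.
Because the ceiling (807) lies below the market-clearing price, it is binding.
At P = 807: Qd = 17406 - 8·807 = 10950 and Qs = 8·807 - 1794 = 4662.
Shortage = Qd - Qs = 10950 - 4662 = 6288.

6288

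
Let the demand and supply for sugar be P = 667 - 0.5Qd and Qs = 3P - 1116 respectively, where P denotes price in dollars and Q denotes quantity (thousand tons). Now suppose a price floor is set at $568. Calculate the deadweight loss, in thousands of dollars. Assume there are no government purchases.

Rearranging demand gives Qd = 1334 - 2P. Without the control the market clears where 1334 - 2P = 3P - 1116, i.e. P* = 490 and Q* = 354.
Because the floor (568) lies above the market-clearing price, it is binding.
At P = 568: Qd = 1334 - 2·568 = 198 and Qs = 3·568 - 1116 = 588.
Quantity traded falls to 198. At Q = 198 the demand price is (1334 - 198)/2 = 568 and the supply price is (1116 + 198)/3 = 438.
Deadweight loss = ½ · (568 - 438) · (354 - 198) = ½ · 130 · 156 = 10140.

10140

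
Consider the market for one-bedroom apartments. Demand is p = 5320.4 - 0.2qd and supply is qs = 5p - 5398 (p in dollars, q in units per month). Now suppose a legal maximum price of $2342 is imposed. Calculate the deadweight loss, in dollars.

Rearranging demand gives qd = 26602 - 5p. Equilibrium: 26602 - 5p = 5p - 5398, so 32000 = 10p and p* = 3200, q* = 10602.
The ceiling of 2342 is below the equilibrium price 3200, so it binds.
At p = 2342: qd = 26602 - 5·2342 = 14892 and qs = 5·2342 - 5398 = 6312.
Quantity traded falls to 6312. At q = 6312 the demand price is (26602 - 6312)/5 = 4058 and the supply price is (5398 + 6312)/5 = 2342.
Deadweight loss = ½ · (4058 - 2342) · (10602 - 6312) = ½ · 1716 · 4290 = 3680820.

3680820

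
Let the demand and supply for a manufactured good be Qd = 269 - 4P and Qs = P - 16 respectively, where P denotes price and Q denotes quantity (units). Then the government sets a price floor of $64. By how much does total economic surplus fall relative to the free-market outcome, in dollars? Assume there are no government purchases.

Equilibrium: 269 - 4P = P - 16, so 285 = 5P and P* = 57, Q* = 41.
The floor of 64 is above the equilibrium price 57, so it binds.
At P = 64: Qd = 269 - 4·64 = 13 and Qs = 64 - 16 = 48.
Quantity traded falls to 13. At Q = 13 the demand price is (269 - 13)/4 = 64 and the supply price is 16 + 13 = 29.
Deadweight loss = ½ · (64 - 29) · (41 - 13) = ½ · 35 · 28 = 490.

490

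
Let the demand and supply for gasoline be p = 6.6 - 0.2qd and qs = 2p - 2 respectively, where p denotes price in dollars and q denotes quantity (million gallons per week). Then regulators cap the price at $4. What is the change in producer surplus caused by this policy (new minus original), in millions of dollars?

Rearranging demand gives qd = 33 - 5p. Without the control the market clears where 33 - 5p = 2p - 2, i.e. p* = 5 and q* = 8.
Since 4 < 5, the ceiling is binding.
At p = 4: qd = 33 - 5·4 = 13 and qs = 2·4 - 2 = 6.
Producer surplus without the control is ½ · (5 - 1) · 8 = 16.
With the ceiling, producers sell 6 units at 4, so PS = ½ · (4 - 1) · 6 = 9.
Change in producer surplus = 9 - 16 = -7.

-7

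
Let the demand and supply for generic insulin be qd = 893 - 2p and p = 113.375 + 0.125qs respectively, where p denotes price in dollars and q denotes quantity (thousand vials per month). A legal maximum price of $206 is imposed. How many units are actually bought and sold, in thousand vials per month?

533

Rearranging supply gives qs = 8p - 907. In a free market, 893 - 2p = 8p - 907 gives the equilibrium p* = 180, q* = 533.
The ceiling of 206 is above the equilibrium price 180, so it is not binding; the market clears at p* = 180, q* = 533.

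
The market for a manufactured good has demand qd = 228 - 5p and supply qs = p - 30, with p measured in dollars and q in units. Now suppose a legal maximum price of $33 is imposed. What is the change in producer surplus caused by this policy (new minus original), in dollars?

Without the control the market clears where 228 - 5p = p - 30, i.e. p* = 43 and q* = 13.
Because the ceiling (33) lies below the market-clearing price, it is binding.
At p = 33: qd = 228 - 5·33 = 63 and qs = 33 - 30 = 3.
Producer surplus without the control is ½ · (43 - 30) · 13 = 84.5.
With the ceiling, producers sell 3 units at 33, so PS = ½ · (33 - 30) · 3 = 4.5.
Change in producer surplus = 4.5 - 84.5 = -80.

-80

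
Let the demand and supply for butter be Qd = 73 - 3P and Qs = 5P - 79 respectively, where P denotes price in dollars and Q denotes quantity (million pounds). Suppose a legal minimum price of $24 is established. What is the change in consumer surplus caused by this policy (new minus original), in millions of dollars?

-42.5

Setting quantity demanded equal to quantity supplied, 73 - 3P = 5P - 79, gives P* = 19 and Q* = 16.
The floor of 24 is above the equilibrium price 19, so it binds.
At P = 24: Qd = 73 - 3·24 = 1 and Qs = 5·24 - 79 = 41.
Consumer surplus without the control is ½ · (73/3 - 19) · 16 = 128/3.
With the floor, consumers buy 1 units at 24, so CS = ½ · (73/3 - 24) · 1 = 1/6.
Change in consumer surplus = 1/6 - 128/3 = -42.5.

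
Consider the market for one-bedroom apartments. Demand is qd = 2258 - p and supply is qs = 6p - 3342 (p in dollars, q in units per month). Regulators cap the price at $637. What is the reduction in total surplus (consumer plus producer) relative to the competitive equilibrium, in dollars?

557949

Without the control the market clears where 2258 - p = 6p - 3342, i.e. p* = 800 and q* = 1458.
Because the ceiling (637) lies below the market-clearing price, it is binding.
At p = 637: qd = 2258 - 637 = 1621 and qs = 6·637 - 3342 = 480.
Quantity traded falls to 480. At q = 480 the demand price is 2258 - 480 = 1778 and the supply price is (3342 + 480)/6 = 637.
Deadweight loss = ½ · (1778 - 637) · (1458 - 480) = ½ · 1141 · 978 = 557949.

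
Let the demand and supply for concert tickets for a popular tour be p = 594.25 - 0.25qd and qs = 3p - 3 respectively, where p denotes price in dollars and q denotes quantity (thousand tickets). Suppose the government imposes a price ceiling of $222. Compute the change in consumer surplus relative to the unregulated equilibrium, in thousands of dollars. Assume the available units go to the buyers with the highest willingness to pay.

62569.5

Rearranging demand gives qd = 2377 - 4p. Without the control the market clears where 2377 - 4p = 3p - 3, i.e. p* = 340 and q* = 1017.
Because the ceiling (222) lies below the market-clearing price, it is binding.
At p = 222: qd = 2377 - 4·222 = 1489 and qs = 3·222 - 3 = 663.
Consumer surplus without the control is ½ · (594.25 - 340) · 1017 = 129286.125.
With the ceiling, 663 units are sold at 222 (assume they go to the highest-value buyers). The demand price at q = 663 is 428.5, so CS = ½ · [(594.25 - 222) + (428.5 - 222)] · 663 = 191855.625.
Change in consumer surplus = 191855.625 - 129286.125 = 62569.5.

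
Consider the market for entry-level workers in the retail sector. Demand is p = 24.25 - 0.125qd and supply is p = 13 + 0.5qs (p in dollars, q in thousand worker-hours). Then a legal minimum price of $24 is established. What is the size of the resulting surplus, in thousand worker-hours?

Rearranging demand gives qd = 194 - 8p; rearranging supply gives qs = 2p - 26. Without the control the market clears where 194 - 8p = 2p - 26, i.e. p* = 22 and q* = 18.
The floor of 24 is above the equilibrium price 22, so it binds.
At p = 24: qd = 194 - 8·24 = 2 and qs = 2·24 - 26 = 22.
Surplus = qs - qd = 22 - 2 = 20.

20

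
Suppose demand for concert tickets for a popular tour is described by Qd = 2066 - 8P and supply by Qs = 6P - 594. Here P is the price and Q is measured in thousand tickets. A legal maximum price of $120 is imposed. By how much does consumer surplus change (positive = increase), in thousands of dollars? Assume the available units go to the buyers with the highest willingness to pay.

-2205

Setting quantity demanded equal to quantity supplied, 2066 - 8P = 6P - 594, gives P* = 190 and Q* = 546.
Because the ceiling (120) lies below the market-clearing price, it is binding.
At P = 120: Qd = 2066 - 8·120 = 1106 and Qs = 6·120 - 594 = 126.
Consumer surplus without the control is ½ · (258.25 - 190) · 546 = 18632.25.
With the ceiling, 126 units are sold at 120 (assume they go to the highest-value buyers). The demand price at Q = 126 is 242.5, so CS = ½ · [(258.25 - 120) + (242.5 - 120)] · 126 = 16427.25.
Change in consumer surplus = 16427.25 - 18632.25 = -2205.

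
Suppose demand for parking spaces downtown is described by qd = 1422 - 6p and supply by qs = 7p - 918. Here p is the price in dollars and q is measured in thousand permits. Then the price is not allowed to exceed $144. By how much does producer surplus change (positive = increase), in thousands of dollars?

Setting quantity demanded equal to quantity supplied, 1422 - 6p = 7p - 918, gives p* = 180 and q* = 342.
Because the ceiling (144) lies below the market-clearing price, it is binding.
At p = 144: qd = 1422 - 6·144 = 558 and qs = 7·144 - 918 = 90.
Producer surplus without the control is ½ · (180 - 918/7) · 342 = 58482/7.
With the ceiling, producers sell 90 units at 144, so PS = ½ · (144 - 918/7) · 90 = 4050/7.
Change in producer surplus = 4050/7 - 58482/7 = -7776.

-7776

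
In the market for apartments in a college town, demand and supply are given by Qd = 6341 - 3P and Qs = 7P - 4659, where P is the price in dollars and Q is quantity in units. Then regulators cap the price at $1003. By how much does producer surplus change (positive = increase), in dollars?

-262045.5

Without the control the market clears where 6341 - 3P = 7P - 4659, i.e. P* = 1100 and Q* = 3041.
The ceiling of 1003 is below the equilibrium price 1100, so it binds.
At P = 1003: Qd = 6341 - 3·1003 = 3332 and Qs = 7·1003 - 4659 = 2362.
Producer surplus without the control is ½ · (1100 - 4659/7) · 3041 = 9247681/14.
With the ceiling, producers sell 2362 units at 1003, so PS = ½ · (1003 - 4659/7) · 2362 = 2789522/7.
Change in producer surplus = 2789522/7 - 9247681/14 = -262045.5.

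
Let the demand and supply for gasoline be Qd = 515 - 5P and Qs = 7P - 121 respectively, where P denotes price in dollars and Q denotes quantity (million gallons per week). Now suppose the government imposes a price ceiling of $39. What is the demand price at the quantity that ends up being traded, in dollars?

72.6

Equilibrium: 515 - 5P = 7P - 121, so 636 = 12P and P* = 53, Q* = 250.
The ceiling of 39 is below the equilibrium price 53, so it binds.
At P = 39: Qd = 515 - 5·39 = 320 and Qs = 7·39 - 121 = 152.
Only 152 units reach the market. On the demand curve, the marginal buyer's willingness to pay at Q = 152 is (515 - 152)/5 = 72.6.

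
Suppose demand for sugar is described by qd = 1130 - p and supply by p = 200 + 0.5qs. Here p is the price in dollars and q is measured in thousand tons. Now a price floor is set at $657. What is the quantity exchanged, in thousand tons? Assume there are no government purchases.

473

Rearranging supply gives qs = 2p - 400. In a free market, 1130 - p = 2p - 400 gives the equilibrium p* = 510, q* = 620.
Since 657 > 510, the floor is binding.
At p = 657: qd = 1130 - 657 = 473 and qs = 2·657 - 400 = 914.
The quantity actually transacted is the short side, demand: 473.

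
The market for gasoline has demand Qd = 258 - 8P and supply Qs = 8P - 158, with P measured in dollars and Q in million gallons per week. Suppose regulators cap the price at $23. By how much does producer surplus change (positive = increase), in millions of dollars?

Without the control the market clears where 258 - 8P = 8P - 158, i.e. P* = 26 and Q* = 50.
The ceiling of 23 is below the equilibrium price 26, so it binds.
At P = 23: Qd = 258 - 8·23 = 74 and Qs = 8·23 - 158 = 26.
Producer surplus without the control is ½ · (26 - 19.75) · 50 = 156.25.
With the ceiling, producers sell 26 units at 23, so PS = ½ · (23 - 19.75) · 26 = 42.25.
Change in producer surplus = 42.25 - 156.25 = -114.

-114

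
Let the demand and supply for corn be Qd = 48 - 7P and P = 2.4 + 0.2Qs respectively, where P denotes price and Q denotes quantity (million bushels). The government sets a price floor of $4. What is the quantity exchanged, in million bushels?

13

Rearranging supply gives Qs = 5P - 12. Equilibrium: 48 - 7P = 5P - 12, so 60 = 12P and P* = 5, Q* = 13.
The floor of 4 is below the equilibrium price 5, so it is not binding; the market clears at P* = 5, Q* = 13.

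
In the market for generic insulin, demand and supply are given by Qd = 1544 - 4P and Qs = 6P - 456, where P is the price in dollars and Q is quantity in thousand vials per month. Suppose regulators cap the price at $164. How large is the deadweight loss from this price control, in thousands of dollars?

9720

Setting quantity demanded equal to quantity supplied, 1544 - 4P = 6P - 456, gives P* = 200 and Q* = 744.
Since 164 < 200, the ceiling is binding.
At P = 164: Qd = 1544 - 4·164 = 888 and Qs = 6·164 - 456 = 528.
Quantity traded falls to 528. At Q = 528 the demand price is (1544 - 528)/4 = 254 and the supply price is (456 + 528)/6 = 164.
Deadweight loss = ½ · (254 - 164) · (744 - 528) = ½ · 90 · 216 = 9720.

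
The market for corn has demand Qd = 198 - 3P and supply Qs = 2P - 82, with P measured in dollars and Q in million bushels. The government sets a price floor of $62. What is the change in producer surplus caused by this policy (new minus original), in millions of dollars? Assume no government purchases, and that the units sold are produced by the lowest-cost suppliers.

Equilibrium: 198 - 3P = 2P - 82, so 280 = 5P and P* = 56, Q* = 30.
The floor of 62 is above the equilibrium price 56, so it binds.
At P = 62: Qd = 198 - 3·62 = 12 and Qs = 2·62 - 82 = 42.
Producer surplus without the control is ½ · (56 - 41) · 30 = 225.
With the floor, 12 units are sold at 62. The supply price at Q = 12 is 47, so PS = ½ · [(62 - 41) + (62 - 47)] · 12 = 216.
Change in producer surplus = 216 - 225 = -9.

-9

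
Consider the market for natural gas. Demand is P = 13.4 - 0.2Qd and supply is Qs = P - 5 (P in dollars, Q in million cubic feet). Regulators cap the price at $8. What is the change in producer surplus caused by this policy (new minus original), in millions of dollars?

Rearranging demand gives Qd = 67 - 5P. Without the control the market clears where 67 - 5P = P - 5, i.e. P* = 12 and Q* = 7.
Since 8 < 12, the ceiling is binding.
At P = 8: Qd = 67 - 5·8 = 27 and Qs = 8 - 5 = 3.
Producer surplus without the control is ½ · (12 - 5) · 7 = 24.5.
With the ceiling, producers sell 3 units at 8, so PS = ½ · (8 - 5) · 3 = 4.5.
Change in producer surplus = 4.5 - 24.5 = -20.

-20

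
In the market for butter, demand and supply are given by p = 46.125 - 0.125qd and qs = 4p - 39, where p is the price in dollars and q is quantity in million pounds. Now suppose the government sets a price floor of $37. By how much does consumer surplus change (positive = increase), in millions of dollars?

Rearranging demand gives qd = 369 - 8p. Equilibrium: 369 - 8p = 4p - 39, so 408 = 12p and p* = 34, q* = 97.
Because the floor (37) lies above the market-clearing price, it is binding.
At p = 37: qd = 369 - 8·37 = 73 and qs = 4·37 - 39 = 109.
Consumer surplus without the control is ½ · (46.125 - 34) · 97 = 588.0625.
With the floor, consumers buy 73 units at 37, so CS = ½ · (46.125 - 37) · 73 = 333.0625.
Change in consumer surplus = 333.0625 - 588.0625 = -255.

-255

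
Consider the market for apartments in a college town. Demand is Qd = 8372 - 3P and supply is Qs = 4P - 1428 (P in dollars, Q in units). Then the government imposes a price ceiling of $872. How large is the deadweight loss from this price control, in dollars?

1300992

In a free market, 8372 - 3P = 4P - 1428 gives the equilibrium P* = 1400, Q* = 4172.
Because the ceiling (872) lies below the market-clearing price, it is binding.
At P = 872: Qd = 8372 - 3·872 = 5756 and Qs = 4·872 - 1428 = 2060.
Quantity traded falls to 2060. At Q = 2060 the demand price is (8372 - 2060)/3 = 2104 and the supply price is (1428 + 2060)/4 = 872.
Deadweight loss = ½ · (2104 - 872) · (4172 - 2060) = ½ · 1232 · 2112 = 1300992.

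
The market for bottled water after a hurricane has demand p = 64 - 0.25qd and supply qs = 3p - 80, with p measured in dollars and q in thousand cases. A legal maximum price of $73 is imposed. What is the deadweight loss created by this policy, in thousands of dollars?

0

Rearranging demand gives qd = 256 - 4p. In a free market, 256 - 4p = 3p - 80 gives the equilibrium p* = 48, q* = 64.
The ceiling of 73 is above the equilibrium price 48, so it is not binding; the market clears at p* = 48, q* = 64.
Since the control does not bind, no trades are prevented and deadweight loss is zero.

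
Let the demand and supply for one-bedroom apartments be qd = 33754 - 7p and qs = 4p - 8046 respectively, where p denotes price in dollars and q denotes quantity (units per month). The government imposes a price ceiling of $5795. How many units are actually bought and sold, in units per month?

7154

In a free market, 33754 - 7p = 4p - 8046 gives the equilibrium p* = 3800, q* = 7154.
The ceiling of 5795 is above the equilibrium price 3800, so it is not binding; the market clears at p* = 3800, q* = 7154.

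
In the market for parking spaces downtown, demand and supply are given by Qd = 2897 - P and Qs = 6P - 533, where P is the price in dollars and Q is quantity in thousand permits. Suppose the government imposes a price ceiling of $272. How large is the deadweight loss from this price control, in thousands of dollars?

In a free market, 2897 - P = 6P - 533 gives the equilibrium P* = 490, Q* = 2407.
Because the ceiling (272) lies below the market-clearing price, it is binding.
At P = 272: Qd = 2897 - 272 = 2625 and Qs = 6·272 - 533 = 1099.
Quantity traded falls to 1099. At Q = 1099 the demand price is 2897 - 1099 = 1798 and the supply price is (533 + 1099)/6 = 272.
Deadweight loss = ½ · (1798 - 272) · (2407 - 1099) = ½ · 1526 · 1308 = 998004.

998004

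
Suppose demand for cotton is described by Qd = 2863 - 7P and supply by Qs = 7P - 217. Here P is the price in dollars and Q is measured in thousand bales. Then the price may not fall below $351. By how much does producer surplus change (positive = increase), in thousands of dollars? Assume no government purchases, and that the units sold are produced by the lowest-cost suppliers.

Setting quantity demanded equal to quantity supplied, 2863 - 7P = 7P - 217, gives P* = 220 and Q* = 1323.
The floor of 351 is above the equilibrium price 220, so it binds.
At P = 351: Qd = 2863 - 7·351 = 406 and Qs = 7·351 - 217 = 2240.
Producer surplus without the control is ½ · (220 - 31) · 1323 = 125023.5.
With the floor, 406 units are sold at 351. The supply price at Q = 406 is 89, so PS = ½ · [(351 - 31) + (351 - 89)] · 406 = 118146.
Change in producer surplus = 118146 - 125023.5 = -6877.5.

-6877.5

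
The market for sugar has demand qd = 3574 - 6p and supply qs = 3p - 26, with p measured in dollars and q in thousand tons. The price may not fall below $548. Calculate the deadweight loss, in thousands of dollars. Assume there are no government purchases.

In a free market, 3574 - 6p = 3p - 26 gives the equilibrium p* = 400, q* = 1174.
Because the floor (548) lies above the market-clearing price, it is binding.
At p = 548: qd = 3574 - 6·548 = 286 and qs = 3·548 - 26 = 1618.
Quantity traded falls to 286. At q = 286 the demand price is (3574 - 286)/6 = 548 and the supply price is (26 + 286)/3 = 104.
Deadweight loss = ½ · (548 - 104) · (1174 - 286) = ½ · 444 · 888 = 197136.

197136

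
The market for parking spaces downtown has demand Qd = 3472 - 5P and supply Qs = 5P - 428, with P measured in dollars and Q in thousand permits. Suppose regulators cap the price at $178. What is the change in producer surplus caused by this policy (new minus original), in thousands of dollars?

-210304

In a free market, 3472 - 5P = 5P - 428 gives the equilibrium P* = 390, Q* = 1522.
Since 178 < 390, the ceiling is binding.
At P = 178: Qd = 3472 - 5·178 = 2582 and Qs = 5·178 - 428 = 462.
Producer surplus without the control is ½ · (390 - 85.6) · 1522 = 231648.4.
With the ceiling, producers sell 462 units at 178, so PS = ½ · (178 - 85.6) · 462 = 21344.4.
Change in producer surplus = 21344.4 - 231648.4 = -210304.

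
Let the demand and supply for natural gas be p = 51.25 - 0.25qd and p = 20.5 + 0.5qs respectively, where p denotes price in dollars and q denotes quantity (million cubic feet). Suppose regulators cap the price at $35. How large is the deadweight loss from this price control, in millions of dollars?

Rearranging demand gives qd = 205 - 4p; rearranging supply gives qs = 2p - 41. Setting quantity demanded equal to quantity supplied, 205 - 4p = 2p - 41, gives p* = 41 and q* = 41.
Because the ceiling (35) lies below the market-clearing price, it is binding.
At p = 35: qd = 205 - 4·35 = 65 and qs = 2·35 - 41 = 29.
Quantity traded falls to 29. At q = 29 the demand price is (205 - 29)/4 = 44 and the supply price is (41 + 29)/2 = 35.
Deadweight loss = ½ · (44 - 35) · (41 - 29) = ½ · 9 · 12 = 54.

54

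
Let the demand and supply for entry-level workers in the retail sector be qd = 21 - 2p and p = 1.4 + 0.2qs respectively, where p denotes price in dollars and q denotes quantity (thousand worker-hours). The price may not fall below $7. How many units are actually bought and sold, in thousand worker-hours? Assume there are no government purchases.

Rearranging supply gives qs = 5p - 7. In a free market, 21 - 2p = 5p - 7 gives the equilibrium p* = 4, q* = 13.
Since 7 > 4, the floor is binding.
At p = 7: qd = 21 - 2·7 = 7 and qs = 5·7 - 7 = 28.
The quantity actually transacted is the short side, demand: 7.

7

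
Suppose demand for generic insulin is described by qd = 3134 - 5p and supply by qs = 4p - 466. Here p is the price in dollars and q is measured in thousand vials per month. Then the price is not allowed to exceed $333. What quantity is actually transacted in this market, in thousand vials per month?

866

Setting quantity demanded equal to quantity supplied, 3134 - 5p = 4p - 466, gives p* = 400 and q* = 1134.
The ceiling of 333 is below the equilibrium price 400, so it binds.
At p = 333: qd = 3134 - 5·333 = 1469 and qs = 4·333 - 466 = 866.
The quantity actually transacted is the short side, supply: 866.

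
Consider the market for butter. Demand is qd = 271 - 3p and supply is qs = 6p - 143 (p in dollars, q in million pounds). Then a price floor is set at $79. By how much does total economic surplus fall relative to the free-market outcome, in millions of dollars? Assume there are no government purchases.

2450.25

Without the control the market clears where 271 - 3p = 6p - 143, i.e. p* = 46 and q* = 133.
Since 79 > 46, the floor is binding.
At p = 79: qd = 271 - 3·79 = 34 and qs = 6·79 - 143 = 331.
Quantity traded falls to 34. At q = 34 the demand price is (271 - 34)/3 = 79 and the supply price is (143 + 34)/6 = 29.5.
Deadweight loss = ½ · (79 - 29.5) · (133 - 34) = ½ · 49.5 · 99 = 2450.25.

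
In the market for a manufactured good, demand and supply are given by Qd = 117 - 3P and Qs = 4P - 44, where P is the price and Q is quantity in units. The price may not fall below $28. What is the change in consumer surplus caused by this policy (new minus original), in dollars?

Equilibrium: 117 - 3P = 4P - 44, so 161 = 7P and P* = 23, Q* = 48.
The floor of 28 is above the equilibrium price 23, so it binds.
At P = 28: Qd = 117 - 3·28 = 33 and Qs = 4·28 - 44 = 68.
Consumer surplus without the control is ½ · (39 - 23) · 48 = 384.
With the floor, consumers buy 33 units at 28, so CS = ½ · (39 - 28) · 33 = 181.5.
Change in consumer surplus = 181.5 - 384 = -202.5.

-202.5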